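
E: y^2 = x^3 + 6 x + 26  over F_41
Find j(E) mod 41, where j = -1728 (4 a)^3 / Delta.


Delta = -16(4 a^3 + 27 b^2) mod 41 = 4
-1728 * (4 a)^3 = -1728 * (4*6)^3 mod 41 = 40
j = 40 * 4^(-1) mod 41 = 10

j = 10 (mod 41)


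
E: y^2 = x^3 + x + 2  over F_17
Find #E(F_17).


For each x in F_17, count y with y^2 = x^3 + 1 x + 2 mod 17:
  x = 0: RHS = 2, y in [6, 11]  -> 2 point(s)
  x = 1: RHS = 4, y in [2, 15]  -> 2 point(s)
  x = 3: RHS = 15, y in [7, 10]  -> 2 point(s)
  x = 4: RHS = 2, y in [6, 11]  -> 2 point(s)
  x = 5: RHS = 13, y in [8, 9]  -> 2 point(s)
  x = 9: RHS = 9, y in [3, 14]  -> 2 point(s)
  x = 10: RHS = 9, y in [3, 14]  -> 2 point(s)
  x = 11: RHS = 1, y in [1, 16]  -> 2 point(s)
  x = 12: RHS = 8, y in [5, 12]  -> 2 point(s)
  x = 13: RHS = 2, y in [6, 11]  -> 2 point(s)
  x = 15: RHS = 9, y in [3, 14]  -> 2 point(s)
  x = 16: RHS = 0, y in [0]  -> 1 point(s)
Affine points: 23. Add the point at infinity: total = 24.

#E(F_17) = 24


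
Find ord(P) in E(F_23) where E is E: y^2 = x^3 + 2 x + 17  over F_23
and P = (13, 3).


Compute successive multiples of P until we hit O:
  1P = (13, 3)
  2P = (3, 2)
  3P = (10, 18)
  4P = (2, 11)
  5P = (11, 6)
  6P = (7, 11)
  7P = (15, 15)
  8P = (8, 4)
  ... (continuing to 19P)
  19P = O

ord(P) = 19


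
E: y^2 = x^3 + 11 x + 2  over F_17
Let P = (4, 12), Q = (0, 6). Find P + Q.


P != Q, so use the chord formula.
s = (y2 - y1) / (x2 - x1) = (11) / (13) mod 17 = 10
x3 = s^2 - x1 - x2 mod 17 = 10^2 - 4 - 0 = 11
y3 = s (x1 - x3) - y1 mod 17 = 10 * (4 - 11) - 12 = 3

P + Q = (11, 3)


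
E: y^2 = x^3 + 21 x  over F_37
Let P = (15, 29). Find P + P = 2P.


Doubling: s = (3 x1^2 + a) / (2 y1)
s = (3*15^2 + 21) / (2*29) mod 37 = 12
x3 = s^2 - 2 x1 mod 37 = 12^2 - 2*15 = 3
y3 = s (x1 - x3) - y1 mod 37 = 12 * (15 - 3) - 29 = 4

2P = (3, 4)


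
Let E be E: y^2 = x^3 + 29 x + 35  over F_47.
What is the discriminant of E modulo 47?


4 a^3 + 27 b^2 = 4*29^3 + 27*35^2 = 97556 + 33075 = 130631
Delta = -16 * (130631) = -2090096
Delta mod 47 = 41

Delta = 41 (mod 47)


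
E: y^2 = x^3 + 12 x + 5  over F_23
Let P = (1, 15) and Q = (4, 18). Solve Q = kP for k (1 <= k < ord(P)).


Enumerate multiples of P until we hit Q = (4, 18):
  1P = (1, 15)
  2P = (4, 18)
Match found at i = 2.

k = 2


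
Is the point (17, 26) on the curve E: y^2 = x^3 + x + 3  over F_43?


Check whether y^2 = x^3 + 1 x + 3 (mod 43) for (x, y) = (17, 26).
LHS: y^2 = 26^2 mod 43 = 31
RHS: x^3 + 1 x + 3 = 17^3 + 1*17 + 3 mod 43 = 31
LHS = RHS

Yes, on the curve


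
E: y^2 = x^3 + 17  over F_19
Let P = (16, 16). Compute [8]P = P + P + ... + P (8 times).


k = 8 = 1000_2 (binary, LSB first: 0001)
Double-and-add from P = (16, 16):
  bit 0 = 0: acc unchanged = O
  bit 1 = 0: acc unchanged = O
  bit 2 = 0: acc unchanged = O
  bit 3 = 1: acc = O + (16, 3) = (16, 3)

8P = (16, 3)


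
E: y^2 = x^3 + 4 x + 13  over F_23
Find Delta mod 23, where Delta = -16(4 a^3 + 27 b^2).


4 a^3 + 27 b^2 = 4*4^3 + 27*13^2 = 256 + 4563 = 4819
Delta = -16 * (4819) = -77104
Delta mod 23 = 15

Delta = 15 (mod 23)


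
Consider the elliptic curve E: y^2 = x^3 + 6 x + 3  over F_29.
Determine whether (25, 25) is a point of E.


Check whether y^2 = x^3 + 6 x + 3 (mod 29) for (x, y) = (25, 25).
LHS: y^2 = 25^2 mod 29 = 16
RHS: x^3 + 6 x + 3 = 25^3 + 6*25 + 3 mod 29 = 2
LHS != RHS

No, not on the curve


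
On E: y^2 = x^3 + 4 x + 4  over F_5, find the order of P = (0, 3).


Compute successive multiples of P until we hit O:
  1P = (0, 3)
  2P = (1, 3)
  3P = (4, 2)
  4P = (2, 0)
  5P = (4, 3)
  6P = (1, 2)
  7P = (0, 2)
  8P = O

ord(P) = 8


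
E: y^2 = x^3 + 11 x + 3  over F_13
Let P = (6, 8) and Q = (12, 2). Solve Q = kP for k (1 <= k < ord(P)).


Enumerate multiples of P until we hit Q = (12, 2):
  1P = (6, 8)
  2P = (0, 9)
  3P = (11, 8)
  4P = (9, 5)
  5P = (12, 11)
  6P = (5, 12)
  7P = (5, 1)
  8P = (12, 2)
Match found at i = 8.

k = 8


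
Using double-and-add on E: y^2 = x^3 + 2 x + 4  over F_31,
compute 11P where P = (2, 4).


k = 11 = 1011_2 (binary, LSB first: 1101)
Double-and-add from P = (2, 4):
  bit 0 = 1: acc = O + (2, 4) = (2, 4)
  bit 1 = 1: acc = (2, 4) + (1, 21) = (7, 19)
  bit 2 = 0: acc unchanged = (7, 19)
  bit 3 = 1: acc = (7, 19) + (8, 25) = (21, 21)

11P = (21, 21)


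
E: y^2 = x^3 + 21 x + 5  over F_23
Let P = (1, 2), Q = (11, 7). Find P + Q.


P != Q, so use the chord formula.
s = (y2 - y1) / (x2 - x1) = (5) / (10) mod 23 = 12
x3 = s^2 - x1 - x2 mod 23 = 12^2 - 1 - 11 = 17
y3 = s (x1 - x3) - y1 mod 23 = 12 * (1 - 17) - 2 = 13

P + Q = (17, 13)


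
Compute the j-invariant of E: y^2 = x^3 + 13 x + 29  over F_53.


Delta = -16(4 a^3 + 27 b^2) mod 53 = 4
-1728 * (4 a)^3 = -1728 * (4*13)^3 mod 53 = 32
j = 32 * 4^(-1) mod 53 = 8

j = 8 (mod 53)


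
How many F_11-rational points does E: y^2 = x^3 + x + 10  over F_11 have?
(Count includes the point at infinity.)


For each x in F_11, count y with y^2 = x^3 + 1 x + 10 mod 11:
  x = 1: RHS = 1, y in [1, 10]  -> 2 point(s)
  x = 2: RHS = 9, y in [3, 8]  -> 2 point(s)
  x = 4: RHS = 1, y in [1, 10]  -> 2 point(s)
  x = 6: RHS = 1, y in [1, 10]  -> 2 point(s)
  x = 9: RHS = 0, y in [0]  -> 1 point(s)
Affine points: 9. Add the point at infinity: total = 10.

#E(F_11) = 10


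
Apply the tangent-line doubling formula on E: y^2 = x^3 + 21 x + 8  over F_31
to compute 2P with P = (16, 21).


Doubling: s = (3 x1^2 + a) / (2 y1)
s = (3*16^2 + 21) / (2*21) mod 31 = 21
x3 = s^2 - 2 x1 mod 31 = 21^2 - 2*16 = 6
y3 = s (x1 - x3) - y1 mod 31 = 21 * (16 - 6) - 21 = 3

2P = (6, 3)


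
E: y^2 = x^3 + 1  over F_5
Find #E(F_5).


For each x in F_5, count y with y^2 = x^3 + 0 x + 1 mod 5:
  x = 0: RHS = 1, y in [1, 4]  -> 2 point(s)
  x = 2: RHS = 4, y in [2, 3]  -> 2 point(s)
  x = 4: RHS = 0, y in [0]  -> 1 point(s)
Affine points: 5. Add the point at infinity: total = 6.

#E(F_5) = 6


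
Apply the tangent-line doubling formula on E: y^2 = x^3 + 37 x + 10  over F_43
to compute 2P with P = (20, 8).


Doubling: s = (3 x1^2 + a) / (2 y1)
s = (3*20^2 + 37) / (2*8) mod 43 = 37
x3 = s^2 - 2 x1 mod 43 = 37^2 - 2*20 = 39
y3 = s (x1 - x3) - y1 mod 43 = 37 * (20 - 39) - 8 = 20

2P = (39, 20)


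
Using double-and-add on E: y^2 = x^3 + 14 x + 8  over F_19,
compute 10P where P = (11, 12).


k = 10 = 1010_2 (binary, LSB first: 0101)
Double-and-add from P = (11, 12):
  bit 0 = 0: acc unchanged = O
  bit 1 = 1: acc = O + (8, 9) = (8, 9)
  bit 2 = 0: acc unchanged = (8, 9)
  bit 3 = 1: acc = (8, 9) + (6, 17) = (2, 5)

10P = (2, 5)


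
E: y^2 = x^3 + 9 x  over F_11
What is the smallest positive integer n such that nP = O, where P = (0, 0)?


Compute successive multiples of P until we hit O:
  1P = (0, 0)
  2P = O

ord(P) = 2


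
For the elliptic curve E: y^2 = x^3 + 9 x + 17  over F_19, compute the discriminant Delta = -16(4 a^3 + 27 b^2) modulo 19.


4 a^3 + 27 b^2 = 4*9^3 + 27*17^2 = 2916 + 7803 = 10719
Delta = -16 * (10719) = -171504
Delta mod 19 = 9

Delta = 9 (mod 19)


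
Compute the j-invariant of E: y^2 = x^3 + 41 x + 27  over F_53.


Delta = -16(4 a^3 + 27 b^2) mod 53 = 32
-1728 * (4 a)^3 = -1728 * (4*41)^3 mod 53 = 28
j = 28 * 32^(-1) mod 53 = 34

j = 34 (mod 53)


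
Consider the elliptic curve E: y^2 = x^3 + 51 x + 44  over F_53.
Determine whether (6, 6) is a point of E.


Check whether y^2 = x^3 + 51 x + 44 (mod 53) for (x, y) = (6, 6).
LHS: y^2 = 6^2 mod 53 = 36
RHS: x^3 + 51 x + 44 = 6^3 + 51*6 + 44 mod 53 = 36
LHS = RHS

Yes, on the curve


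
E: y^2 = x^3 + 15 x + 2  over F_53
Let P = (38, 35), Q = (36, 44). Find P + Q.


P != Q, so use the chord formula.
s = (y2 - y1) / (x2 - x1) = (9) / (51) mod 53 = 22
x3 = s^2 - x1 - x2 mod 53 = 22^2 - 38 - 36 = 39
y3 = s (x1 - x3) - y1 mod 53 = 22 * (38 - 39) - 35 = 49

P + Q = (39, 49)


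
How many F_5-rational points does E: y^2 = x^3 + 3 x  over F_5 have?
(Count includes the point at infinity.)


For each x in F_5, count y with y^2 = x^3 + 3 x + 0 mod 5:
  x = 0: RHS = 0, y in [0]  -> 1 point(s)
  x = 1: RHS = 4, y in [2, 3]  -> 2 point(s)
  x = 2: RHS = 4, y in [2, 3]  -> 2 point(s)
  x = 3: RHS = 1, y in [1, 4]  -> 2 point(s)
  x = 4: RHS = 1, y in [1, 4]  -> 2 point(s)
Affine points: 9. Add the point at infinity: total = 10.

#E(F_5) = 10


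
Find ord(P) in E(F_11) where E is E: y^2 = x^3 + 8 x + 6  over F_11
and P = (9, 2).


Compute successive multiples of P until we hit O:
  1P = (9, 2)
  2P = (7, 8)
  3P = (4, 5)
  4P = (1, 2)
  5P = (1, 9)
  6P = (4, 6)
  7P = (7, 3)
  8P = (9, 9)
  ... (continuing to 9P)
  9P = O

ord(P) = 9


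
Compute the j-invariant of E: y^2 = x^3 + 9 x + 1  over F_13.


Delta = -16(4 a^3 + 27 b^2) mod 13 = 11
-1728 * (4 a)^3 = -1728 * (4*9)^3 mod 13 = 12
j = 12 * 11^(-1) mod 13 = 7

j = 7 (mod 13)


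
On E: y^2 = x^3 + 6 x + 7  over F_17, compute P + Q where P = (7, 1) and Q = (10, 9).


P != Q, so use the chord formula.
s = (y2 - y1) / (x2 - x1) = (8) / (3) mod 17 = 14
x3 = s^2 - x1 - x2 mod 17 = 14^2 - 7 - 10 = 9
y3 = s (x1 - x3) - y1 mod 17 = 14 * (7 - 9) - 1 = 5

P + Q = (9, 5)


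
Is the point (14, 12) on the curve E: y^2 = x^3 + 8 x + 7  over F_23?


Check whether y^2 = x^3 + 8 x + 7 (mod 23) for (x, y) = (14, 12).
LHS: y^2 = 12^2 mod 23 = 6
RHS: x^3 + 8 x + 7 = 14^3 + 8*14 + 7 mod 23 = 11
LHS != RHS

No, not on the curve


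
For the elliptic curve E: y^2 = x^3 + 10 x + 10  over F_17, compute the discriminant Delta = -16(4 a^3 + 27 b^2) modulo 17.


4 a^3 + 27 b^2 = 4*10^3 + 27*10^2 = 4000 + 2700 = 6700
Delta = -16 * (6700) = -107200
Delta mod 17 = 2

Delta = 2 (mod 17)


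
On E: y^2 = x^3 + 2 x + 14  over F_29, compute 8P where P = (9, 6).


k = 8 = 1000_2 (binary, LSB first: 0001)
Double-and-add from P = (9, 6):
  bit 0 = 0: acc unchanged = O
  bit 1 = 0: acc unchanged = O
  bit 2 = 0: acc unchanged = O
  bit 3 = 1: acc = O + (24, 16) = (24, 16)

8P = (24, 16)


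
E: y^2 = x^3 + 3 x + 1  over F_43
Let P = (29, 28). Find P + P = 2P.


Doubling: s = (3 x1^2 + a) / (2 y1)
s = (3*29^2 + 3) / (2*28) mod 43 = 19
x3 = s^2 - 2 x1 mod 43 = 19^2 - 2*29 = 2
y3 = s (x1 - x3) - y1 mod 43 = 19 * (29 - 2) - 28 = 12

2P = (2, 12)


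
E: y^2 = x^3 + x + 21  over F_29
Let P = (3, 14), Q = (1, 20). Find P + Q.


P != Q, so use the chord formula.
s = (y2 - y1) / (x2 - x1) = (6) / (27) mod 29 = 26
x3 = s^2 - x1 - x2 mod 29 = 26^2 - 3 - 1 = 5
y3 = s (x1 - x3) - y1 mod 29 = 26 * (3 - 5) - 14 = 21

P + Q = (5, 21)


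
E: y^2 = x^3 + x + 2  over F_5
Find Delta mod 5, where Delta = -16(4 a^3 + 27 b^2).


4 a^3 + 27 b^2 = 4*1^3 + 27*2^2 = 4 + 108 = 112
Delta = -16 * (112) = -1792
Delta mod 5 = 3

Delta = 3 (mod 5)


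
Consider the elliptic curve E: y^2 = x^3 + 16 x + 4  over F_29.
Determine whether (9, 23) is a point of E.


Check whether y^2 = x^3 + 16 x + 4 (mod 29) for (x, y) = (9, 23).
LHS: y^2 = 23^2 mod 29 = 7
RHS: x^3 + 16 x + 4 = 9^3 + 16*9 + 4 mod 29 = 7
LHS = RHS

Yes, on the curve


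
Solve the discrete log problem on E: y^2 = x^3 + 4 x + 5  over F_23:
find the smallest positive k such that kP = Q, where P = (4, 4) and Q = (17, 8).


Enumerate multiples of P until we hit Q = (17, 8):
  1P = (4, 4)
  2P = (17, 15)
  3P = (20, 9)
  4P = (15, 17)
  5P = (13, 0)
  6P = (15, 6)
  7P = (20, 14)
  8P = (17, 8)
Match found at i = 8.

k = 8


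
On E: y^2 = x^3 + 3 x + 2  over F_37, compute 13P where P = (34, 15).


k = 13 = 1101_2 (binary, LSB first: 1011)
Double-and-add from P = (34, 15):
  bit 0 = 1: acc = O + (34, 15) = (34, 15)
  bit 1 = 0: acc unchanged = (34, 15)
  bit 2 = 1: acc = (34, 15) + (32, 26) = (29, 13)
  bit 3 = 1: acc = (29, 13) + (3, 36) = (32, 11)

13P = (32, 11)


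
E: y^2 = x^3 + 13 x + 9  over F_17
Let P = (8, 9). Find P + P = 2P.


Doubling: s = (3 x1^2 + a) / (2 y1)
s = (3*8^2 + 13) / (2*9) mod 17 = 1
x3 = s^2 - 2 x1 mod 17 = 1^2 - 2*8 = 2
y3 = s (x1 - x3) - y1 mod 17 = 1 * (8 - 2) - 9 = 14

2P = (2, 14)


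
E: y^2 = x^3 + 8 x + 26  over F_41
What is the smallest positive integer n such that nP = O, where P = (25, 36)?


Compute successive multiples of P until we hit O:
  1P = (25, 36)
  2P = (12, 13)
  3P = (36, 36)
  4P = (21, 5)
  5P = (32, 2)
  6P = (26, 4)
  7P = (30, 1)
  8P = (35, 34)
  ... (continuing to 49P)
  49P = O

ord(P) = 49


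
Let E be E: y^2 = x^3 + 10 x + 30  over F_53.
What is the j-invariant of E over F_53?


Delta = -16(4 a^3 + 27 b^2) mod 53 = 32
-1728 * (4 a)^3 = -1728 * (4*10)^3 mod 53 = 26
j = 26 * 32^(-1) mod 53 = 24

j = 24 (mod 53)


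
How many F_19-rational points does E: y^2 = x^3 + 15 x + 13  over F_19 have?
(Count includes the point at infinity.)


For each x in F_19, count y with y^2 = x^3 + 15 x + 13 mod 19:
  x = 3: RHS = 9, y in [3, 16]  -> 2 point(s)
  x = 4: RHS = 4, y in [2, 17]  -> 2 point(s)
  x = 5: RHS = 4, y in [2, 17]  -> 2 point(s)
  x = 7: RHS = 5, y in [9, 10]  -> 2 point(s)
  x = 10: RHS = 4, y in [2, 17]  -> 2 point(s)
  x = 13: RHS = 11, y in [7, 12]  -> 2 point(s)
  x = 16: RHS = 17, y in [6, 13]  -> 2 point(s)
  x = 18: RHS = 16, y in [4, 15]  -> 2 point(s)
Affine points: 16. Add the point at infinity: total = 17.

#E(F_19) = 17


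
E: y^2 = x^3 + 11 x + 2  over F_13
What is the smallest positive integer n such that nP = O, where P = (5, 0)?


Compute successive multiples of P until we hit O:
  1P = (5, 0)
  2P = O

ord(P) = 2


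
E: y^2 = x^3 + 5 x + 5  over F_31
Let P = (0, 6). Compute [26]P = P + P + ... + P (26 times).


k = 26 = 11010_2 (binary, LSB first: 01011)
Double-and-add from P = (0, 6):
  bit 0 = 0: acc unchanged = O
  bit 1 = 1: acc = O + (9, 29) = (9, 29)
  bit 2 = 0: acc unchanged = (9, 29)
  bit 3 = 1: acc = (9, 29) + (21, 28) = (15, 18)
  bit 4 = 1: acc = (15, 18) + (25, 10) = (9, 2)

26P = (9, 2)


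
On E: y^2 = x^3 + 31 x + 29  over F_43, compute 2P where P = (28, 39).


Doubling: s = (3 x1^2 + a) / (2 y1)
s = (3*28^2 + 31) / (2*39) mod 43 = 30
x3 = s^2 - 2 x1 mod 43 = 30^2 - 2*28 = 27
y3 = s (x1 - x3) - y1 mod 43 = 30 * (28 - 27) - 39 = 34

2P = (27, 34)


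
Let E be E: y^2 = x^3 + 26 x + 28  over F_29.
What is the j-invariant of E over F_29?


Delta = -16(4 a^3 + 27 b^2) mod 29 = 20
-1728 * (4 a)^3 = -1728 * (4*26)^3 mod 29 = 28
j = 28 * 20^(-1) mod 29 = 13

j = 13 (mod 29)


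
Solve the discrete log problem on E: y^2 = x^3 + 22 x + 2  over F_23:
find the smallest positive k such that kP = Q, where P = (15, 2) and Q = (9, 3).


Enumerate multiples of P until we hit Q = (9, 3):
  1P = (15, 2)
  2P = (9, 20)
  3P = (8, 0)
  4P = (9, 3)
Match found at i = 4.

k = 4


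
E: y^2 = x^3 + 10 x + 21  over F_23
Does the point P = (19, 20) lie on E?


Check whether y^2 = x^3 + 10 x + 21 (mod 23) for (x, y) = (19, 20).
LHS: y^2 = 20^2 mod 23 = 9
RHS: x^3 + 10 x + 21 = 19^3 + 10*19 + 21 mod 23 = 9
LHS = RHS

Yes, on the curve


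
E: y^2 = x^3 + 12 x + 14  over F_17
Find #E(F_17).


For each x in F_17, count y with y^2 = x^3 + 12 x + 14 mod 17:
  x = 3: RHS = 9, y in [3, 14]  -> 2 point(s)
  x = 6: RHS = 13, y in [8, 9]  -> 2 point(s)
  x = 7: RHS = 16, y in [4, 13]  -> 2 point(s)
  x = 9: RHS = 1, y in [1, 16]  -> 2 point(s)
  x = 11: RHS = 15, y in [7, 10]  -> 2 point(s)
  x = 12: RHS = 16, y in [4, 13]  -> 2 point(s)
  x = 13: RHS = 4, y in [2, 15]  -> 2 point(s)
  x = 14: RHS = 2, y in [6, 11]  -> 2 point(s)
  x = 15: RHS = 16, y in [4, 13]  -> 2 point(s)
  x = 16: RHS = 1, y in [1, 16]  -> 2 point(s)
Affine points: 20. Add the point at infinity: total = 21.

#E(F_17) = 21


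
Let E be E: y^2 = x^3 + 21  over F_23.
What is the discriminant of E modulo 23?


4 a^3 + 27 b^2 = 4*0^3 + 27*21^2 = 0 + 11907 = 11907
Delta = -16 * (11907) = -190512
Delta mod 23 = 20

Delta = 20 (mod 23)


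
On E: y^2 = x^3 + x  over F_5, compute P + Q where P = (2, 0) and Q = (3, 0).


P != Q, so use the chord formula.
s = (y2 - y1) / (x2 - x1) = (0) / (1) mod 5 = 0
x3 = s^2 - x1 - x2 mod 5 = 0^2 - 2 - 3 = 0
y3 = s (x1 - x3) - y1 mod 5 = 0 * (2 - 0) - 0 = 0

P + Q = (0, 0)


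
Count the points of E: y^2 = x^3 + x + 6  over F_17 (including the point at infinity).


For each x in F_17, count y with y^2 = x^3 + 1 x + 6 mod 17:
  x = 1: RHS = 8, y in [5, 12]  -> 2 point(s)
  x = 2: RHS = 16, y in [4, 13]  -> 2 point(s)
  x = 3: RHS = 2, y in [6, 11]  -> 2 point(s)
  x = 5: RHS = 0, y in [0]  -> 1 point(s)
  x = 7: RHS = 16, y in [4, 13]  -> 2 point(s)
  x = 8: RHS = 16, y in [4, 13]  -> 2 point(s)
  x = 9: RHS = 13, y in [8, 9]  -> 2 point(s)
  x = 10: RHS = 13, y in [8, 9]  -> 2 point(s)
  x = 15: RHS = 13, y in [8, 9]  -> 2 point(s)
  x = 16: RHS = 4, y in [2, 15]  -> 2 point(s)
Affine points: 19. Add the point at infinity: total = 20.

#E(F_17) = 20


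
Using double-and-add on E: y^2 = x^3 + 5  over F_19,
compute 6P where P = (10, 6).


k = 6 = 110_2 (binary, LSB first: 011)
Double-and-add from P = (10, 6):
  bit 0 = 0: acc unchanged = O
  bit 1 = 1: acc = O + (16, 15) = (16, 15)
  bit 2 = 1: acc = (16, 15) + (7, 14) = (0, 10)

6P = (0, 10)


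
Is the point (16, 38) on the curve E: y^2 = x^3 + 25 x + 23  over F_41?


Check whether y^2 = x^3 + 25 x + 23 (mod 41) for (x, y) = (16, 38).
LHS: y^2 = 38^2 mod 41 = 9
RHS: x^3 + 25 x + 23 = 16^3 + 25*16 + 23 mod 41 = 9
LHS = RHS

Yes, on the curve


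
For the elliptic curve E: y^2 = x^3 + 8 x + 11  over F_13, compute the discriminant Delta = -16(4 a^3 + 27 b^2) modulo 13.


4 a^3 + 27 b^2 = 4*8^3 + 27*11^2 = 2048 + 3267 = 5315
Delta = -16 * (5315) = -85040
Delta mod 13 = 6

Delta = 6 (mod 13)


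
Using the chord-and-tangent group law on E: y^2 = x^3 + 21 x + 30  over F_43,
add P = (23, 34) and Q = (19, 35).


P != Q, so use the chord formula.
s = (y2 - y1) / (x2 - x1) = (1) / (39) mod 43 = 32
x3 = s^2 - x1 - x2 mod 43 = 32^2 - 23 - 19 = 36
y3 = s (x1 - x3) - y1 mod 43 = 32 * (23 - 36) - 34 = 23

P + Q = (36, 23)


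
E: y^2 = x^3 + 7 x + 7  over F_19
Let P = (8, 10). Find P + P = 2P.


Doubling: s = (3 x1^2 + a) / (2 y1)
s = (3*8^2 + 7) / (2*10) mod 19 = 9
x3 = s^2 - 2 x1 mod 19 = 9^2 - 2*8 = 8
y3 = s (x1 - x3) - y1 mod 19 = 9 * (8 - 8) - 10 = 9

2P = (8, 9)


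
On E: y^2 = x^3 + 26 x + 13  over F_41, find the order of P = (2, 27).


Compute successive multiples of P until we hit O:
  1P = (2, 27)
  2P = (6, 37)
  3P = (29, 8)
  4P = (20, 13)
  5P = (11, 21)
  6P = (33, 21)
  7P = (8, 35)
  8P = (10, 17)
  ... (continuing to 51P)
  51P = O

ord(P) = 51


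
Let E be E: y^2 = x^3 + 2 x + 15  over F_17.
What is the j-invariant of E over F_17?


Delta = -16(4 a^3 + 27 b^2) mod 17 = 4
-1728 * (4 a)^3 = -1728 * (4*2)^3 mod 17 = 12
j = 12 * 4^(-1) mod 17 = 3

j = 3 (mod 17)


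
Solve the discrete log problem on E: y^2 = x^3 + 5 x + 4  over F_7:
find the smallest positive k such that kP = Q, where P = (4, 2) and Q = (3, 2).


Enumerate multiples of P until we hit Q = (3, 2):
  1P = (4, 2)
  2P = (0, 2)
  3P = (3, 5)
  4P = (2, 6)
  5P = (5, 0)
  6P = (2, 1)
  7P = (3, 2)
Match found at i = 7.

k = 7


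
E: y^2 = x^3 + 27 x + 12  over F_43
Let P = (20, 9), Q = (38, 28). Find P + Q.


P != Q, so use the chord formula.
s = (y2 - y1) / (x2 - x1) = (19) / (18) mod 43 = 13
x3 = s^2 - x1 - x2 mod 43 = 13^2 - 20 - 38 = 25
y3 = s (x1 - x3) - y1 mod 43 = 13 * (20 - 25) - 9 = 12

P + Q = (25, 12)


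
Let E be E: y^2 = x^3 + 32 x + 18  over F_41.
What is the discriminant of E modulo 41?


4 a^3 + 27 b^2 = 4*32^3 + 27*18^2 = 131072 + 8748 = 139820
Delta = -16 * (139820) = -2237120
Delta mod 41 = 4

Delta = 4 (mod 41)


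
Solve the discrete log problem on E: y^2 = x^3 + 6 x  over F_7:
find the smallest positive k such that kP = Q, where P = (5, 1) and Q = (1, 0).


Enumerate multiples of P until we hit Q = (1, 0):
  1P = (5, 1)
  2P = (1, 0)
Match found at i = 2.

k = 2


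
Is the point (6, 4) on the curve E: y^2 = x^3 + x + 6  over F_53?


Check whether y^2 = x^3 + 1 x + 6 (mod 53) for (x, y) = (6, 4).
LHS: y^2 = 4^2 mod 53 = 16
RHS: x^3 + 1 x + 6 = 6^3 + 1*6 + 6 mod 53 = 16
LHS = RHS

Yes, on the curve


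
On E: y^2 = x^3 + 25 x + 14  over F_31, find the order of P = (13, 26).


Compute successive multiples of P until we hit O:
  1P = (13, 26)
  2P = (13, 5)
  3P = O

ord(P) = 3


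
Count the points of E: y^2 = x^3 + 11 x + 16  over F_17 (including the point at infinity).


For each x in F_17, count y with y^2 = x^3 + 11 x + 16 mod 17:
  x = 0: RHS = 16, y in [4, 13]  -> 2 point(s)
  x = 3: RHS = 8, y in [5, 12]  -> 2 point(s)
  x = 5: RHS = 9, y in [3, 14]  -> 2 point(s)
  x = 6: RHS = 9, y in [3, 14]  -> 2 point(s)
  x = 8: RHS = 4, y in [2, 15]  -> 2 point(s)
  x = 10: RHS = 4, y in [2, 15]  -> 2 point(s)
  x = 16: RHS = 4, y in [2, 15]  -> 2 point(s)
Affine points: 14. Add the point at infinity: total = 15.

#E(F_17) = 15


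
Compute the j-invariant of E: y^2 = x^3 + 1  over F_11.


Delta = -16(4 a^3 + 27 b^2) mod 11 = 8
-1728 * (4 a)^3 = -1728 * (4*0)^3 mod 11 = 0
j = 0 * 8^(-1) mod 11 = 0

j = 0 (mod 11)


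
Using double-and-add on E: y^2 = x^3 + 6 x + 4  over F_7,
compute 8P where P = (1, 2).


k = 8 = 1000_2 (binary, LSB first: 0001)
Double-and-add from P = (1, 2):
  bit 0 = 0: acc unchanged = O
  bit 1 = 0: acc unchanged = O
  bit 2 = 0: acc unchanged = O
  bit 3 = 1: acc = O + (0, 5) = (0, 5)

8P = (0, 5)


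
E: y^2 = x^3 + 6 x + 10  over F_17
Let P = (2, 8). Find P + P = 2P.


Doubling: s = (3 x1^2 + a) / (2 y1)
s = (3*2^2 + 6) / (2*8) mod 17 = 16
x3 = s^2 - 2 x1 mod 17 = 16^2 - 2*2 = 14
y3 = s (x1 - x3) - y1 mod 17 = 16 * (2 - 14) - 8 = 4

2P = (14, 4)


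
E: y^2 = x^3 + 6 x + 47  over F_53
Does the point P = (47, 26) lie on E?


Check whether y^2 = x^3 + 6 x + 47 (mod 53) for (x, y) = (47, 26).
LHS: y^2 = 26^2 mod 53 = 40
RHS: x^3 + 6 x + 47 = 47^3 + 6*47 + 47 mod 53 = 7
LHS != RHS

No, not on the curve


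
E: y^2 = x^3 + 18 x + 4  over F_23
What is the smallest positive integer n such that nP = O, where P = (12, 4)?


Compute successive multiples of P until we hit O:
  1P = (12, 4)
  2P = (2, 18)
  3P = (22, 10)
  4P = (5, 14)
  5P = (1, 0)
  6P = (5, 9)
  7P = (22, 13)
  8P = (2, 5)
  ... (continuing to 10P)
  10P = O

ord(P) = 10


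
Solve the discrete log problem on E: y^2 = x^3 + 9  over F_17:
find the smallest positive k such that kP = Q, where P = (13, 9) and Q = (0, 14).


Enumerate multiples of P until we hit Q = (0, 14):
  1P = (13, 9)
  2P = (0, 3)
  3P = (2, 0)
  4P = (0, 14)
Match found at i = 4.

k = 4


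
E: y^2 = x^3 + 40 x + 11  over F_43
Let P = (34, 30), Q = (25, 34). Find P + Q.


P != Q, so use the chord formula.
s = (y2 - y1) / (x2 - x1) = (4) / (34) mod 43 = 33
x3 = s^2 - x1 - x2 mod 43 = 33^2 - 34 - 25 = 41
y3 = s (x1 - x3) - y1 mod 43 = 33 * (34 - 41) - 30 = 40

P + Q = (41, 40)


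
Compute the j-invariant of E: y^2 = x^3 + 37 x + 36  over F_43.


Delta = -16(4 a^3 + 27 b^2) mod 43 = 9
-1728 * (4 a)^3 = -1728 * (4*37)^3 mod 43 = 39
j = 39 * 9^(-1) mod 43 = 33

j = 33 (mod 43)


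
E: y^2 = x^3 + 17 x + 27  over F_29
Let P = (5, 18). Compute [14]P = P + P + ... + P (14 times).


k = 14 = 1110_2 (binary, LSB first: 0111)
Double-and-add from P = (5, 18):
  bit 0 = 0: acc unchanged = O
  bit 1 = 1: acc = O + (13, 26) = (13, 26)
  bit 2 = 1: acc = (13, 26) + (16, 4) = (28, 26)
  bit 3 = 1: acc = (28, 26) + (17, 3) = (26, 23)

14P = (26, 23)


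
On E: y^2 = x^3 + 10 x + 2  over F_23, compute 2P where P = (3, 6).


Doubling: s = (3 x1^2 + a) / (2 y1)
s = (3*3^2 + 10) / (2*6) mod 23 = 5
x3 = s^2 - 2 x1 mod 23 = 5^2 - 2*3 = 19
y3 = s (x1 - x3) - y1 mod 23 = 5 * (3 - 19) - 6 = 6

2P = (19, 6)


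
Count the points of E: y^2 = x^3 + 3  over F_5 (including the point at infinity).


For each x in F_5, count y with y^2 = x^3 + 0 x + 3 mod 5:
  x = 1: RHS = 4, y in [2, 3]  -> 2 point(s)
  x = 2: RHS = 1, y in [1, 4]  -> 2 point(s)
  x = 3: RHS = 0, y in [0]  -> 1 point(s)
Affine points: 5. Add the point at infinity: total = 6.

#E(F_5) = 6


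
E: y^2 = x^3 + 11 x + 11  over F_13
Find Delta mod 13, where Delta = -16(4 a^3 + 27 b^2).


4 a^3 + 27 b^2 = 4*11^3 + 27*11^2 = 5324 + 3267 = 8591
Delta = -16 * (8591) = -137456
Delta mod 13 = 6

Delta = 6 (mod 13)


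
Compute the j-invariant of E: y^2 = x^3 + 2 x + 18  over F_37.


Delta = -16(4 a^3 + 27 b^2) mod 37 = 9
-1728 * (4 a)^3 = -1728 * (4*2)^3 mod 37 = 8
j = 8 * 9^(-1) mod 37 = 5

j = 5 (mod 37)


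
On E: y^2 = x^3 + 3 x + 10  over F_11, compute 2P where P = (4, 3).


k = 2 = 10_2 (binary, LSB first: 01)
Double-and-add from P = (4, 3):
  bit 0 = 0: acc unchanged = O
  bit 1 = 1: acc = O + (1, 6) = (1, 6)

2P = (1, 6)


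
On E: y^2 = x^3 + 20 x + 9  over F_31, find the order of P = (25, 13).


Compute successive multiples of P until we hit O:
  1P = (25, 13)
  2P = (30, 22)
  3P = (9, 22)
  4P = (11, 14)
  5P = (23, 9)
  6P = (18, 1)
  7P = (27, 19)
  8P = (19, 5)
  ... (continuing to 28P)
  28P = O

ord(P) = 28


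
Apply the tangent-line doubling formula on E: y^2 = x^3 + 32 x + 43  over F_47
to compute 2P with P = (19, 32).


Doubling: s = (3 x1^2 + a) / (2 y1)
s = (3*19^2 + 32) / (2*32) mod 47 = 2
x3 = s^2 - 2 x1 mod 47 = 2^2 - 2*19 = 13
y3 = s (x1 - x3) - y1 mod 47 = 2 * (19 - 13) - 32 = 27

2P = (13, 27)


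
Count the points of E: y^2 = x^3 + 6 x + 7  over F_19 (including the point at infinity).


For each x in F_19, count y with y^2 = x^3 + 6 x + 7 mod 19:
  x = 0: RHS = 7, y in [8, 11]  -> 2 point(s)
  x = 4: RHS = 0, y in [0]  -> 1 point(s)
  x = 8: RHS = 16, y in [4, 15]  -> 2 point(s)
  x = 9: RHS = 11, y in [7, 12]  -> 2 point(s)
  x = 11: RHS = 17, y in [6, 13]  -> 2 point(s)
  x = 14: RHS = 4, y in [2, 17]  -> 2 point(s)
  x = 16: RHS = 0, y in [0]  -> 1 point(s)
  x = 17: RHS = 6, y in [5, 14]  -> 2 point(s)
  x = 18: RHS = 0, y in [0]  -> 1 point(s)
Affine points: 15. Add the point at infinity: total = 16.

#E(F_19) = 16


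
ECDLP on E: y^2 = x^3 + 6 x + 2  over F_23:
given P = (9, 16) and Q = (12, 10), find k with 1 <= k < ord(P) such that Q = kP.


Enumerate multiples of P until we hit Q = (12, 10):
  1P = (9, 16)
  2P = (14, 22)
  3P = (18, 10)
  4P = (22, 8)
  5P = (0, 5)
  6P = (3, 22)
  7P = (12, 10)
Match found at i = 7.

k = 7


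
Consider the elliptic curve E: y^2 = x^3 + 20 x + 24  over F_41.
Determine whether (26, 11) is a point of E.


Check whether y^2 = x^3 + 20 x + 24 (mod 41) for (x, y) = (26, 11).
LHS: y^2 = 11^2 mod 41 = 39
RHS: x^3 + 20 x + 24 = 26^3 + 20*26 + 24 mod 41 = 39
LHS = RHS

Yes, on the curve


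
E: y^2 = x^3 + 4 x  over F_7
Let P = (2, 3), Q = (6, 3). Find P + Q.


P != Q, so use the chord formula.
s = (y2 - y1) / (x2 - x1) = (0) / (4) mod 7 = 0
x3 = s^2 - x1 - x2 mod 7 = 0^2 - 2 - 6 = 6
y3 = s (x1 - x3) - y1 mod 7 = 0 * (2 - 6) - 3 = 4

P + Q = (6, 4)


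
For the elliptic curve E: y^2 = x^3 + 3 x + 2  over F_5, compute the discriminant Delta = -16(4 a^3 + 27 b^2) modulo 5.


4 a^3 + 27 b^2 = 4*3^3 + 27*2^2 = 108 + 108 = 216
Delta = -16 * (216) = -3456
Delta mod 5 = 4

Delta = 4 (mod 5)


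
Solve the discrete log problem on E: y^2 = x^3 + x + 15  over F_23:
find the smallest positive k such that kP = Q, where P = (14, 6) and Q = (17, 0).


Enumerate multiples of P until we hit Q = (17, 0):
  1P = (14, 6)
  2P = (20, 10)
  3P = (15, 1)
  4P = (19, 19)
  5P = (17, 0)
Match found at i = 5.

k = 5


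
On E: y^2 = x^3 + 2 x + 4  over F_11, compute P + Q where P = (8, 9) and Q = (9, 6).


P != Q, so use the chord formula.
s = (y2 - y1) / (x2 - x1) = (8) / (1) mod 11 = 8
x3 = s^2 - x1 - x2 mod 11 = 8^2 - 8 - 9 = 3
y3 = s (x1 - x3) - y1 mod 11 = 8 * (8 - 3) - 9 = 9

P + Q = (3, 9)


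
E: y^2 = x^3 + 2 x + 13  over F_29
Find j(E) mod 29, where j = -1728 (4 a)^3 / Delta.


Delta = -16(4 a^3 + 27 b^2) mod 29 = 24
-1728 * (4 a)^3 = -1728 * (4*2)^3 mod 29 = 25
j = 25 * 24^(-1) mod 29 = 24

j = 24 (mod 29)


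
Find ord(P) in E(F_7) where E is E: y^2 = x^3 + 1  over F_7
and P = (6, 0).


Compute successive multiples of P until we hit O:
  1P = (6, 0)
  2P = O

ord(P) = 2


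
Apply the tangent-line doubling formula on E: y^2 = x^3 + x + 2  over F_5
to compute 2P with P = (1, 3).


Doubling: s = (3 x1^2 + a) / (2 y1)
s = (3*1^2 + 1) / (2*3) mod 5 = 4
x3 = s^2 - 2 x1 mod 5 = 4^2 - 2*1 = 4
y3 = s (x1 - x3) - y1 mod 5 = 4 * (1 - 4) - 3 = 0

2P = (4, 0)


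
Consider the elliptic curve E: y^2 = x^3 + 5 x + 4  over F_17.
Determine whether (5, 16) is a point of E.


Check whether y^2 = x^3 + 5 x + 4 (mod 17) for (x, y) = (5, 16).
LHS: y^2 = 16^2 mod 17 = 1
RHS: x^3 + 5 x + 4 = 5^3 + 5*5 + 4 mod 17 = 1
LHS = RHS

Yes, on the curve


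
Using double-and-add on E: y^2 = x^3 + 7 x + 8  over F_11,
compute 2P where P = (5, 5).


k = 2 = 10_2 (binary, LSB first: 01)
Double-and-add from P = (5, 5):
  bit 0 = 0: acc unchanged = O
  bit 1 = 1: acc = O + (4, 1) = (4, 1)

2P = (4, 1)


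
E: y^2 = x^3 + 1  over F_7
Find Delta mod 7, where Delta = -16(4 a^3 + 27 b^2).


4 a^3 + 27 b^2 = 4*0^3 + 27*1^2 = 0 + 27 = 27
Delta = -16 * (27) = -432
Delta mod 7 = 2

Delta = 2 (mod 7)


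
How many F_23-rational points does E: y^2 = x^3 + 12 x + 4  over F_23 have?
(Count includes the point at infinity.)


For each x in F_23, count y with y^2 = x^3 + 12 x + 4 mod 23:
  x = 0: RHS = 4, y in [2, 21]  -> 2 point(s)
  x = 2: RHS = 13, y in [6, 17]  -> 2 point(s)
  x = 4: RHS = 1, y in [1, 22]  -> 2 point(s)
  x = 6: RHS = 16, y in [4, 19]  -> 2 point(s)
  x = 9: RHS = 13, y in [6, 17]  -> 2 point(s)
  x = 11: RHS = 18, y in [8, 15]  -> 2 point(s)
  x = 12: RHS = 13, y in [6, 17]  -> 2 point(s)
  x = 14: RHS = 18, y in [8, 15]  -> 2 point(s)
  x = 18: RHS = 3, y in [7, 16]  -> 2 point(s)
  x = 21: RHS = 18, y in [8, 15]  -> 2 point(s)
Affine points: 20. Add the point at infinity: total = 21.

#E(F_23) = 21


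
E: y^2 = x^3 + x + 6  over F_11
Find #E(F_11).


For each x in F_11, count y with y^2 = x^3 + 1 x + 6 mod 11:
  x = 2: RHS = 5, y in [4, 7]  -> 2 point(s)
  x = 3: RHS = 3, y in [5, 6]  -> 2 point(s)
  x = 5: RHS = 4, y in [2, 9]  -> 2 point(s)
  x = 7: RHS = 4, y in [2, 9]  -> 2 point(s)
  x = 8: RHS = 9, y in [3, 8]  -> 2 point(s)
  x = 10: RHS = 4, y in [2, 9]  -> 2 point(s)
Affine points: 12. Add the point at infinity: total = 13.

#E(F_11) = 13


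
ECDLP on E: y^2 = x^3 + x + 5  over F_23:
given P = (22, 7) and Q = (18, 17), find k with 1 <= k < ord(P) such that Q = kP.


Enumerate multiples of P until we hit Q = (18, 17):
  1P = (22, 7)
  2P = (11, 6)
  3P = (17, 6)
  4P = (19, 12)
  5P = (18, 17)
Match found at i = 5.

k = 5


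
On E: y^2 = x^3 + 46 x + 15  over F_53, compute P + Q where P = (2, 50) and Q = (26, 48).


P != Q, so use the chord formula.
s = (y2 - y1) / (x2 - x1) = (51) / (24) mod 53 = 22
x3 = s^2 - x1 - x2 mod 53 = 22^2 - 2 - 26 = 32
y3 = s (x1 - x3) - y1 mod 53 = 22 * (2 - 32) - 50 = 32

P + Q = (32, 32)


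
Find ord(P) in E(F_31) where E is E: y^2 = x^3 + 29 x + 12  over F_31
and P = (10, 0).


Compute successive multiples of P until we hit O:
  1P = (10, 0)
  2P = O

ord(P) = 2


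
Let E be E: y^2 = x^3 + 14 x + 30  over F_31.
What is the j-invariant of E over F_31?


Delta = -16(4 a^3 + 27 b^2) mod 31 = 1
-1728 * (4 a)^3 = -1728 * (4*14)^3 mod 31 = 8
j = 8 * 1^(-1) mod 31 = 8

j = 8 (mod 31)


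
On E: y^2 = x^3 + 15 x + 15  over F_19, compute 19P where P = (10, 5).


k = 19 = 10011_2 (binary, LSB first: 11001)
Double-and-add from P = (10, 5):
  bit 0 = 1: acc = O + (10, 5) = (10, 5)
  bit 1 = 1: acc = (10, 5) + (8, 1) = (5, 5)
  bit 2 = 0: acc unchanged = (5, 5)
  bit 3 = 0: acc unchanged = (5, 5)
  bit 4 = 1: acc = (5, 5) + (3, 7) = (12, 2)

19P = (12, 2)


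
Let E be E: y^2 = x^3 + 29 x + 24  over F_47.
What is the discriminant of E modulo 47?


4 a^3 + 27 b^2 = 4*29^3 + 27*24^2 = 97556 + 15552 = 113108
Delta = -16 * (113108) = -1809728
Delta mod 47 = 7

Delta = 7 (mod 47)


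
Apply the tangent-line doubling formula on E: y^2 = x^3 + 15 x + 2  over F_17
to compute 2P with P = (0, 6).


Doubling: s = (3 x1^2 + a) / (2 y1)
s = (3*0^2 + 15) / (2*6) mod 17 = 14
x3 = s^2 - 2 x1 mod 17 = 14^2 - 2*0 = 9
y3 = s (x1 - x3) - y1 mod 17 = 14 * (0 - 9) - 6 = 4

2P = (9, 4)


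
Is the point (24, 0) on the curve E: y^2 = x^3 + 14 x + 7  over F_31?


Check whether y^2 = x^3 + 14 x + 7 (mod 31) for (x, y) = (24, 0).
LHS: y^2 = 0^2 mod 31 = 0
RHS: x^3 + 14 x + 7 = 24^3 + 14*24 + 7 mod 31 = 0
LHS = RHS

Yes, on the curve


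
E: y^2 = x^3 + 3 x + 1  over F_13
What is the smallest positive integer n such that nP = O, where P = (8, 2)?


Compute successive multiples of P until we hit O:
  1P = (8, 2)
  2P = (10, 11)
  3P = (12, 6)
  4P = (7, 12)
  5P = (7, 1)
  6P = (12, 7)
  7P = (10, 2)
  8P = (8, 11)
  ... (continuing to 9P)
  9P = O

ord(P) = 9


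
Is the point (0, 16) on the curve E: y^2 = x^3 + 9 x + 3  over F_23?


Check whether y^2 = x^3 + 9 x + 3 (mod 23) for (x, y) = (0, 16).
LHS: y^2 = 16^2 mod 23 = 3
RHS: x^3 + 9 x + 3 = 0^3 + 9*0 + 3 mod 23 = 3
LHS = RHS

Yes, on the curve


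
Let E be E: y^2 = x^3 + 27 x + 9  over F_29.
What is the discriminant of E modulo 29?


4 a^3 + 27 b^2 = 4*27^3 + 27*9^2 = 78732 + 2187 = 80919
Delta = -16 * (80919) = -1294704
Delta mod 29 = 1

Delta = 1 (mod 29)


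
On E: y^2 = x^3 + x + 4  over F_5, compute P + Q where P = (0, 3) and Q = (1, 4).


P != Q, so use the chord formula.
s = (y2 - y1) / (x2 - x1) = (1) / (1) mod 5 = 1
x3 = s^2 - x1 - x2 mod 5 = 1^2 - 0 - 1 = 0
y3 = s (x1 - x3) - y1 mod 5 = 1 * (0 - 0) - 3 = 2

P + Q = (0, 2)


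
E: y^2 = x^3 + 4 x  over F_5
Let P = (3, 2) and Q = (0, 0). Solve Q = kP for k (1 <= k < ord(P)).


Enumerate multiples of P until we hit Q = (0, 0):
  1P = (3, 2)
  2P = (0, 0)
Match found at i = 2.

k = 2


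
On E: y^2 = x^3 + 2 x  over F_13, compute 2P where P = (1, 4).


Doubling: s = (3 x1^2 + a) / (2 y1)
s = (3*1^2 + 2) / (2*4) mod 13 = 12
x3 = s^2 - 2 x1 mod 13 = 12^2 - 2*1 = 12
y3 = s (x1 - x3) - y1 mod 13 = 12 * (1 - 12) - 4 = 7

2P = (12, 7)


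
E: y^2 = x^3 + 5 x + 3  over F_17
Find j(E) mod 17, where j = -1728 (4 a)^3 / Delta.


Delta = -16(4 a^3 + 27 b^2) mod 17 = 12
-1728 * (4 a)^3 = -1728 * (4*5)^3 mod 17 = 9
j = 9 * 12^(-1) mod 17 = 5

j = 5 (mod 17)


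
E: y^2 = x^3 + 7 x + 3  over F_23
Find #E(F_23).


For each x in F_23, count y with y^2 = x^3 + 7 x + 3 mod 23:
  x = 0: RHS = 3, y in [7, 16]  -> 2 point(s)
  x = 2: RHS = 2, y in [5, 18]  -> 2 point(s)
  x = 4: RHS = 3, y in [7, 16]  -> 2 point(s)
  x = 5: RHS = 2, y in [5, 18]  -> 2 point(s)
  x = 6: RHS = 8, y in [10, 13]  -> 2 point(s)
  x = 7: RHS = 4, y in [2, 21]  -> 2 point(s)
  x = 9: RHS = 13, y in [6, 17]  -> 2 point(s)
  x = 11: RHS = 8, y in [10, 13]  -> 2 point(s)
  x = 14: RHS = 16, y in [4, 19]  -> 2 point(s)
  x = 16: RHS = 2, y in [5, 18]  -> 2 point(s)
  x = 18: RHS = 4, y in [2, 21]  -> 2 point(s)
  x = 19: RHS = 3, y in [7, 16]  -> 2 point(s)
  x = 20: RHS = 1, y in [1, 22]  -> 2 point(s)
  x = 21: RHS = 4, y in [2, 21]  -> 2 point(s)
  x = 22: RHS = 18, y in [8, 15]  -> 2 point(s)
Affine points: 30. Add the point at infinity: total = 31.

#E(F_23) = 31


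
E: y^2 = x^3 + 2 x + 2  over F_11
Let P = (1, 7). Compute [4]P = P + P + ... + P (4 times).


k = 4 = 100_2 (binary, LSB first: 001)
Double-and-add from P = (1, 7):
  bit 0 = 0: acc unchanged = O
  bit 1 = 0: acc unchanged = O
  bit 2 = 1: acc = O + (5, 7) = (5, 7)

4P = (5, 7)


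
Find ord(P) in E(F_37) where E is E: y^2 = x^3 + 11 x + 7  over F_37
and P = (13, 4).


Compute successive multiples of P until we hit O:
  1P = (13, 4)
  2P = (11, 33)
  3P = (29, 6)
  4P = (6, 20)
  5P = (27, 28)
  6P = (9, 24)
  7P = (3, 20)
  8P = (28, 20)
  ... (continuing to 19P)
  19P = O

ord(P) = 19


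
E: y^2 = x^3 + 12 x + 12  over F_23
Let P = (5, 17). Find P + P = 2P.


Doubling: s = (3 x1^2 + a) / (2 y1)
s = (3*5^2 + 12) / (2*17) mod 23 = 10
x3 = s^2 - 2 x1 mod 23 = 10^2 - 2*5 = 21
y3 = s (x1 - x3) - y1 mod 23 = 10 * (5 - 21) - 17 = 7

2P = (21, 7)


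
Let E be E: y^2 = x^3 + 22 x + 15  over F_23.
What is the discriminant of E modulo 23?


4 a^3 + 27 b^2 = 4*22^3 + 27*15^2 = 42592 + 6075 = 48667
Delta = -16 * (48667) = -778672
Delta mod 23 = 16

Delta = 16 (mod 23)


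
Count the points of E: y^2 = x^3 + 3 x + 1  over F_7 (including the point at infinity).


For each x in F_7, count y with y^2 = x^3 + 3 x + 1 mod 7:
  x = 0: RHS = 1, y in [1, 6]  -> 2 point(s)
  x = 2: RHS = 1, y in [1, 6]  -> 2 point(s)
  x = 3: RHS = 2, y in [3, 4]  -> 2 point(s)
  x = 4: RHS = 0, y in [0]  -> 1 point(s)
  x = 5: RHS = 1, y in [1, 6]  -> 2 point(s)
  x = 6: RHS = 4, y in [2, 5]  -> 2 point(s)
Affine points: 11. Add the point at infinity: total = 12.

#E(F_7) = 12


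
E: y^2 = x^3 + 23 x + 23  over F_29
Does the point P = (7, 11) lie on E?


Check whether y^2 = x^3 + 23 x + 23 (mod 29) for (x, y) = (7, 11).
LHS: y^2 = 11^2 mod 29 = 5
RHS: x^3 + 23 x + 23 = 7^3 + 23*7 + 23 mod 29 = 5
LHS = RHS

Yes, on the curve


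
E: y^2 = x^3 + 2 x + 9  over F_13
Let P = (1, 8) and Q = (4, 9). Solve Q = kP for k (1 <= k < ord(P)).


Enumerate multiples of P until we hit Q = (4, 9):
  1P = (1, 8)
  2P = (8, 2)
  3P = (5, 1)
  4P = (6, 4)
  5P = (3, 4)
  6P = (0, 3)
  7P = (11, 7)
  8P = (4, 4)
  9P = (4, 9)
Match found at i = 9.

k = 9


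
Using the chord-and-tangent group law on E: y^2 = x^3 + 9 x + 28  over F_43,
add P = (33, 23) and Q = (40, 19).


P != Q, so use the chord formula.
s = (y2 - y1) / (x2 - x1) = (39) / (7) mod 43 = 24
x3 = s^2 - x1 - x2 mod 43 = 24^2 - 33 - 40 = 30
y3 = s (x1 - x3) - y1 mod 43 = 24 * (33 - 30) - 23 = 6

P + Q = (30, 6)


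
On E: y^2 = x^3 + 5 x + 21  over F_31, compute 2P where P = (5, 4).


k = 2 = 10_2 (binary, LSB first: 01)
Double-and-add from P = (5, 4):
  bit 0 = 0: acc unchanged = O
  bit 1 = 1: acc = O + (28, 14) = (28, 14)

2P = (28, 14)


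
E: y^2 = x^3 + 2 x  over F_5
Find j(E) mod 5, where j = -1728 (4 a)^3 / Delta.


Delta = -16(4 a^3 + 27 b^2) mod 5 = 3
-1728 * (4 a)^3 = -1728 * (4*2)^3 mod 5 = 4
j = 4 * 3^(-1) mod 5 = 3

j = 3 (mod 5)


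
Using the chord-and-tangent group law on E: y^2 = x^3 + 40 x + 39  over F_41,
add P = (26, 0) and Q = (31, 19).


P != Q, so use the chord formula.
s = (y2 - y1) / (x2 - x1) = (19) / (5) mod 41 = 12
x3 = s^2 - x1 - x2 mod 41 = 12^2 - 26 - 31 = 5
y3 = s (x1 - x3) - y1 mod 41 = 12 * (26 - 5) - 0 = 6

P + Q = (5, 6)


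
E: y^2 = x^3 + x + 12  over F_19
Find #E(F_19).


For each x in F_19, count y with y^2 = x^3 + 1 x + 12 mod 19:
  x = 3: RHS = 4, y in [2, 17]  -> 2 point(s)
  x = 4: RHS = 4, y in [2, 17]  -> 2 point(s)
  x = 5: RHS = 9, y in [3, 16]  -> 2 point(s)
  x = 6: RHS = 6, y in [5, 14]  -> 2 point(s)
  x = 7: RHS = 1, y in [1, 18]  -> 2 point(s)
  x = 8: RHS = 0, y in [0]  -> 1 point(s)
  x = 9: RHS = 9, y in [3, 16]  -> 2 point(s)
  x = 11: RHS = 5, y in [9, 10]  -> 2 point(s)
  x = 12: RHS = 4, y in [2, 17]  -> 2 point(s)
  x = 15: RHS = 1, y in [1, 18]  -> 2 point(s)
  x = 16: RHS = 1, y in [1, 18]  -> 2 point(s)
Affine points: 21. Add the point at infinity: total = 22.

#E(F_19) = 22


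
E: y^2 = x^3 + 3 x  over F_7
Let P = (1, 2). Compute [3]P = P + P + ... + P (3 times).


k = 3 = 11_2 (binary, LSB first: 11)
Double-and-add from P = (1, 2):
  bit 0 = 1: acc = O + (1, 2) = (1, 2)
  bit 1 = 1: acc = (1, 2) + (2, 0) = (1, 5)

3P = (1, 5)


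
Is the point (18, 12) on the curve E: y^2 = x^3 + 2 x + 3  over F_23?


Check whether y^2 = x^3 + 2 x + 3 (mod 23) for (x, y) = (18, 12).
LHS: y^2 = 12^2 mod 23 = 6
RHS: x^3 + 2 x + 3 = 18^3 + 2*18 + 3 mod 23 = 6
LHS = RHS

Yes, on the curve


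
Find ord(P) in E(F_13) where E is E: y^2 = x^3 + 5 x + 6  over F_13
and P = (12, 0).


Compute successive multiples of P until we hit O:
  1P = (12, 0)
  2P = O

ord(P) = 2


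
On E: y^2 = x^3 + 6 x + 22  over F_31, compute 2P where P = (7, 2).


Doubling: s = (3 x1^2 + a) / (2 y1)
s = (3*7^2 + 6) / (2*2) mod 31 = 15
x3 = s^2 - 2 x1 mod 31 = 15^2 - 2*7 = 25
y3 = s (x1 - x3) - y1 mod 31 = 15 * (7 - 25) - 2 = 7

2P = (25, 7)
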